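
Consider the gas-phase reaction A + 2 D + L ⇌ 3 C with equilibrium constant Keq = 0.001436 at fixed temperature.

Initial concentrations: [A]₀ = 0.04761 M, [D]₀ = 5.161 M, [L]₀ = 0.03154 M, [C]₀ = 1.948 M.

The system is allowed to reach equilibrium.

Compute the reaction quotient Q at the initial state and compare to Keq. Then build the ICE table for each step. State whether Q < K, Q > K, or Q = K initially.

Q₀ = 184.8; Q > K (proceeds reverse)

Q₀ = 184.8 vs Keq = 0.001436 ⇒ Q>K, reverse
Step 1:
                  A         D         L         C
  init      0.04761     5.161   0.03154     1.948
  Δ          0.5585     1.117    0.5585    -1.675
  eq         0.6061     6.278      0.59    0.2725
  solve Keq expr → x = -0.5585; check Q = 0.001436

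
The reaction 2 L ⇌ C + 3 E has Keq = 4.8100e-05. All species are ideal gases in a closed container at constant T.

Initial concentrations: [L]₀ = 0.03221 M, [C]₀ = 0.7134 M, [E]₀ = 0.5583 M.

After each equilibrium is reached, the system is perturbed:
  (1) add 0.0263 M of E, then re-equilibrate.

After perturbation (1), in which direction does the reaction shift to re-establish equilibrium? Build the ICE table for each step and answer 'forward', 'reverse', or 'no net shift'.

Q₀ = 119.7 vs Keq = 4.8100e-05 ⇒ Q>K, reverse
Step 1:
                    L           C           E
  Initial     0.03221      0.7134      0.5583
  Change       0.3563     -0.1782     -0.5345
  Equil        0.3885      0.5352     0.02385
  solve Keq expr → x = -0.1782; check Q = 4.8100e-05
Then add 0.0263 M of E.
Step 2:
                    L           C           E
  Initial      0.3885      0.5352     0.05015
  Change      0.01699   -0.008493    -0.02548
  Equil        0.4055      0.5268     0.02467
  solve Keq expr → x = -0.008493; check Q = 4.8100e-05

Direction: reverse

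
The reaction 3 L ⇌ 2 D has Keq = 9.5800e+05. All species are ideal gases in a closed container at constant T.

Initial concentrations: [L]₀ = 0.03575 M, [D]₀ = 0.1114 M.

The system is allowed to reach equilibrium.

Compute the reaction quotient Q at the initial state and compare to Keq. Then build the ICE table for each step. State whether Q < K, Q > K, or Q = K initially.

Q₀ = 271.6 vs Keq = 9.5800e+05 ⇒ Q<K, forward
Step 1:
                   L          D
  init       0.03575     0.1114
  Δ          -0.0331    0.02207
  eq        0.002649     0.1335
  solve Keq expr → x = 0.01103; check Q = 9.5800e+05

Q₀ = 271.6; Q < K (proceeds forward)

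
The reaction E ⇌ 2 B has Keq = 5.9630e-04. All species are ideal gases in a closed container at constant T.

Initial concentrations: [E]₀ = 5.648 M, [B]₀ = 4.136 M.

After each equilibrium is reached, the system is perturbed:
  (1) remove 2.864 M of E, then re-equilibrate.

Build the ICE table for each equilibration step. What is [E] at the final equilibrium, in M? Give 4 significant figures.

Q₀ = 3.029 vs Keq = 5.9630e-04 ⇒ Q>K, reverse
Step 1:
                  E         B
  Initial     5.648     4.136
  Change      2.034    -4.068
  Equil       7.682   0.06768
  solve Keq expr → x = -2.034; check Q = 5.9630e-04
Then remove 2.864 M of E.
Step 2:
                  E         B
  Initial     4.818   0.06768
  Change   0.007021  -0.01404
  Equil       4.825   0.05364
  solve Keq expr → x = -0.007021; check Q = 5.9630e-04

[E]_eq = 4.825 M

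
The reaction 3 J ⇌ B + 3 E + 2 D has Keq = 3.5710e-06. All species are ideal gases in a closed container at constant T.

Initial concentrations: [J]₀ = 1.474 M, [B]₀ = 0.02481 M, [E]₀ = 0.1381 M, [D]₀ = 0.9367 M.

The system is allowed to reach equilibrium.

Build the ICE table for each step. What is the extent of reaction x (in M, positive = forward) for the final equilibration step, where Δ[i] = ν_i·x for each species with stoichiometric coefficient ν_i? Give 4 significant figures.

Q₀ = 1.7903e-05 vs Keq = 3.5710e-06 ⇒ Q>K, reverse
Step 1:
                  J         B         E         D
  I           1.474   0.02481    0.1381    0.9367
  C         0.03464  -0.01155  -0.03464  -0.02309
  E           1.509   0.01326    0.1035    0.9136
  solve Keq expr → x = -0.01155; check Q = 3.5710e-06

x = -0.01155 M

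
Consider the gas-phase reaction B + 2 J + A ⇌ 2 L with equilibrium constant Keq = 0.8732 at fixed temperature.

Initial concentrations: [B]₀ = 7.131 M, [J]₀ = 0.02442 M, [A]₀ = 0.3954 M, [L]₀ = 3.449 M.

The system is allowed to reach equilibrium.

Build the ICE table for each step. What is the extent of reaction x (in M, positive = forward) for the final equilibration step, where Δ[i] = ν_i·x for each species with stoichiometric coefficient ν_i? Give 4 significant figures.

x = -0.4937 M

Q₀ = 7075 vs Keq = 0.8732 ⇒ Q>K, reverse
Step 1:
                    B           J           A           L
  Initial       7.131     0.02442      0.3954       3.449
  Change       0.4937      0.9874      0.4937     -0.9874
  Equil         7.625       1.012      0.8891       2.462
  solve Keq expr → x = -0.4937; check Q = 0.8732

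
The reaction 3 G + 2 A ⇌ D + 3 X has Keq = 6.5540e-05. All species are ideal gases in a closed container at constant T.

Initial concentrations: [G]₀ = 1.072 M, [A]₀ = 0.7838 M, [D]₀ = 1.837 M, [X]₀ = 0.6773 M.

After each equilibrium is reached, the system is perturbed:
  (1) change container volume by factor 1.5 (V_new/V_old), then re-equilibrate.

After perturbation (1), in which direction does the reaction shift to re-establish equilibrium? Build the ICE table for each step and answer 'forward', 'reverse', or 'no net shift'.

Q₀ = 0.7541 vs Keq = 6.5540e-05 ⇒ Q>K, reverse
Step 1:
                   G          A          D          X
  I            1.072     0.7838      1.837     0.6773
  C           0.6125     0.4083    -0.2042    -0.6125
  E            1.684      1.192      1.633    0.06484
  solve Keq expr → x = -0.2042; check Q = 6.5540e-05
Then change container volume by factor 1.5 (V_new/V_old).
Step 2:
                   G          A          D          X
  I            1.123     0.7947      1.089    0.04323
  C         0.005162   0.003441  -0.001721  -0.005162
  E            1.128     0.7982      1.087    0.03807
  solve Keq expr → x = -0.001721; check Q = 6.5540e-05

Direction: reverse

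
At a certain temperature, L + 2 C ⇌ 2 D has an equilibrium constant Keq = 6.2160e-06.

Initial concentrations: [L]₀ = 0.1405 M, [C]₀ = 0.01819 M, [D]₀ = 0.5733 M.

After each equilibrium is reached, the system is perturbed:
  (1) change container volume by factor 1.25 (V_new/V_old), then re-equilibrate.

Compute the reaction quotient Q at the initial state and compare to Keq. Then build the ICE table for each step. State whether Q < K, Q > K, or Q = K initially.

Q₀ = 7070 vs Keq = 6.2160e-06 ⇒ Q>K, reverse
Step 1:
                   L          C          D
  init        0.1405    0.01819     0.5733
  Δ           0.2862     0.5723    -0.5723
  eq          0.4267     0.5905 9.6170e-04
  solve Keq expr → x = -0.2862; check Q = 6.2160e-06
Then change container volume by factor 1.25 (V_new/V_old).
Step 2:
                   L          C          D
  init        0.3413     0.4724 7.6936e-04
  Δ       4.0532e-05 8.1065e-05 -8.1065e-05
  eq          0.3414     0.4725 6.8830e-04
  solve Keq expr → x = -4.0532e-05; check Q = 6.2160e-06

Q₀ = 7070; Q > K (proceeds reverse)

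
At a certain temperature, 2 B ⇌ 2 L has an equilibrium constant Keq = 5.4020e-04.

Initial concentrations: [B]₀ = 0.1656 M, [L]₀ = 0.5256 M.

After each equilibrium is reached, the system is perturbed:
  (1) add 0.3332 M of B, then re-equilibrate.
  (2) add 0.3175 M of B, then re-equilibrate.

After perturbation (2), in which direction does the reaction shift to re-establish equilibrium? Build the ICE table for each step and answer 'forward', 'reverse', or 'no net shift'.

Direction: forward

Q₀ = 10.07 vs Keq = 5.4020e-04 ⇒ Q>K, reverse
Step 1:
                  B         L
  init       0.1656    0.5256
  Δ          0.5099   -0.5099
  eq         0.6755    0.0157
  solve Keq expr → x = -0.2549; check Q = 5.4020e-04
Then add 0.3332 M of B.
Step 2:
                  B         L
  init        1.009    0.0157
  Δ       -0.007568  0.007568
  eq          1.001   0.02327
  solve Keq expr → x = 0.003784; check Q = 5.4020e-04
Then add 0.3175 M of B.
Step 3:
                  B         L
  init        1.319   0.02327
  Δ       -0.007212  0.007212
  eq          1.311   0.03048
  solve Keq expr → x = 0.003606; check Q = 5.4020e-04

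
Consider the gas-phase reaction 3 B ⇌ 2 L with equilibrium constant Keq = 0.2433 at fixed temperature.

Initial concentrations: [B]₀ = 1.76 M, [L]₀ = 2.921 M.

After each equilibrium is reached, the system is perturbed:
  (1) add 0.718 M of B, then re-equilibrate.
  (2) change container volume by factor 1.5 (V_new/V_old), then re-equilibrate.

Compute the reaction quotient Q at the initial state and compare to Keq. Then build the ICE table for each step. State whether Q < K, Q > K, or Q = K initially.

Q₀ = 1.565 vs Keq = 0.2433 ⇒ Q>K, reverse
Step 1:
                    B           L
  init           1.76       2.921
  Δ            0.9961     -0.6641
  eq            2.756       2.257
  solve Keq expr → x = -0.332; check Q = 0.2433
Then add 0.718 M of B.
Step 2:
                    B           L
  init          3.474       2.257
  Δ            -0.469      0.3127
  eq            3.005        2.57
  solve Keq expr → x = 0.1563; check Q = 0.2433
Then change container volume by factor 1.5 (V_new/V_old).
Step 3:
                    B           L
  init          2.003       1.713
  Δ             0.181     -0.1206
  eq            2.184       1.592
  solve Keq expr → x = -0.06032; check Q = 0.2433

Q₀ = 1.565; Q > K (proceeds reverse)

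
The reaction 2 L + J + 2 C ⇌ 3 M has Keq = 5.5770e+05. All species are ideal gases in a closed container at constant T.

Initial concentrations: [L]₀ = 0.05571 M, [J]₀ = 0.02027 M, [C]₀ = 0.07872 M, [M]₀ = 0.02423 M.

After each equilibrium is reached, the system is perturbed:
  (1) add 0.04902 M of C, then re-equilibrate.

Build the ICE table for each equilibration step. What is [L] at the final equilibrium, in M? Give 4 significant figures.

Q₀ = 36.49 vs Keq = 5.5770e+05 ⇒ Q<K, forward
Step 1:
                   L          J          C          M
  I          0.05571    0.02027    0.07872    0.02423
  C         -0.03734   -0.01867   -0.03734      0.056
  E          0.01837   0.001602    0.04138    0.08023
  solve Keq expr → x = 0.01867; check Q = 5.5770e+05
Then add 0.04902 M of C.
Step 2:
                   L          J          C          M
  I          0.01837   0.001602     0.0904    0.08023
  C        -0.002181   -0.00109  -0.002181   0.003271
  E          0.01619 5.1158e-04    0.08822    0.08351
  solve Keq expr → x = 0.00109; check Q = 5.5770e+05

[L]_eq = 0.01619 M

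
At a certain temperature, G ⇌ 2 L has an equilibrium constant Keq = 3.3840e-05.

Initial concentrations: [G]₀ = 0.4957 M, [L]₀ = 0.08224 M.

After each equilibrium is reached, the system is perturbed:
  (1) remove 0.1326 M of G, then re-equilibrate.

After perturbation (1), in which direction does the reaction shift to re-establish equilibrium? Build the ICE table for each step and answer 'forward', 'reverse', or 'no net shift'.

Direction: reverse

Q₀ = 0.01364 vs Keq = 3.3840e-05 ⇒ Q>K, reverse
Step 1:
                    G           L
  init         0.4957     0.08224
  Δ           0.03899    -0.07799
  eq           0.5347    0.004254
  solve Keq expr → x = -0.03899; check Q = 3.3840e-05
Then remove 0.1326 M of G.
Step 2:
                    G           L
  init         0.4021    0.004254
  Δ        2.8183e-04 -5.6367e-04
  eq           0.4024     0.00369
  solve Keq expr → x = -2.8183e-04; check Q = 3.3840e-05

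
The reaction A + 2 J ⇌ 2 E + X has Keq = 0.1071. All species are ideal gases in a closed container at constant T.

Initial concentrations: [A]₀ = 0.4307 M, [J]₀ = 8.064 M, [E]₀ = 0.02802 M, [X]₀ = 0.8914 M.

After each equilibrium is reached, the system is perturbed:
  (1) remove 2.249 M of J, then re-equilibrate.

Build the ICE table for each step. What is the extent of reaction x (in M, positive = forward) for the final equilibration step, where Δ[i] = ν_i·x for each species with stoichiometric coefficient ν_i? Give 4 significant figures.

Q₀ = 2.4988e-05 vs Keq = 0.1071 ⇒ Q<K, forward
Step 1:
                   A          J          E          X
  I           0.4307      8.064    0.02802     0.8914
  C          -0.3313    -0.6626     0.6626     0.3313
  E           0.0994      7.401     0.6906      1.223
  solve Keq expr → x = 0.3313; check Q = 0.1071
Then remove 2.249 M of J.
Step 2:
                   A          J          E          X
  I           0.0994      5.152     0.6906      1.223
  C          0.04497    0.08995   -0.08995   -0.04497
  E           0.1444      5.242     0.6007      1.178
  solve Keq expr → x = -0.04497; check Q = 0.1071

x = -0.04497 M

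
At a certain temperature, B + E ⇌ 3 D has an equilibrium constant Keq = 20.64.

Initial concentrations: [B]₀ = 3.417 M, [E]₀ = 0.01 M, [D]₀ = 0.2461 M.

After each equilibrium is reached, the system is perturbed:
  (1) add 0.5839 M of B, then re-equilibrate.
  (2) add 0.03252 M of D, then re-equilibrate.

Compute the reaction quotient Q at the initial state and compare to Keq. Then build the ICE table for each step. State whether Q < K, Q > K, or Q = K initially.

Q₀ = 0.4362 vs Keq = 20.64 ⇒ Q<K, forward
Step 1:
                  B         E         D
  init        3.417      0.01    0.2461
  Δ       -0.009704 -0.009704   0.02911
  eq          3.407 2.9640e-04    0.2752
  solve Keq expr → x = 0.009704; check Q = 20.64
Then add 0.5839 M of B.
Step 2:
                  B         E         D
  init        3.991 2.9640e-04    0.2752
  Δ       -4.3004e-05 -4.3004e-05 1.2901e-04
  eq          3.991 2.5340e-04    0.2753
  solve Keq expr → x = 4.3004e-05; check Q = 20.64
Then add 0.03252 M of D.
Step 3:
                  B         E         D
  init        3.991 2.5340e-04    0.3079
  Δ       9.9766e-05 9.9766e-05 -2.9930e-04
  eq          3.991 3.5316e-04    0.3076
  solve Keq expr → x = -9.9766e-05; check Q = 20.64

Q₀ = 0.4362; Q < K (proceeds forward)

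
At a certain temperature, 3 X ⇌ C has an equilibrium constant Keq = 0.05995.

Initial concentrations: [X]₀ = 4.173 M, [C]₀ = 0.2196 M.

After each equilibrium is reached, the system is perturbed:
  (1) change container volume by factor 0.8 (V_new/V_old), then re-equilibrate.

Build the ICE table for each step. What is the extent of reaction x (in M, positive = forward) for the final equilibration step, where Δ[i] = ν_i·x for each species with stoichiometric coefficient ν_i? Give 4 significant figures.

Q₀ = 0.003022 vs Keq = 0.05995 ⇒ Q<K, forward
Step 1:
                   X          C
  I            4.173     0.2196
  C           -1.786     0.5954
  E            2.387      0.815
  solve Keq expr → x = 0.5954; check Q = 0.05995
Then change container volume by factor 0.8 (V_new/V_old).
Step 2:
                   X          C
  I            2.983      1.019
  C          -0.3244     0.1081
  E            2.659      1.127
  solve Keq expr → x = 0.1081; check Q = 0.05995

x = 0.1081 M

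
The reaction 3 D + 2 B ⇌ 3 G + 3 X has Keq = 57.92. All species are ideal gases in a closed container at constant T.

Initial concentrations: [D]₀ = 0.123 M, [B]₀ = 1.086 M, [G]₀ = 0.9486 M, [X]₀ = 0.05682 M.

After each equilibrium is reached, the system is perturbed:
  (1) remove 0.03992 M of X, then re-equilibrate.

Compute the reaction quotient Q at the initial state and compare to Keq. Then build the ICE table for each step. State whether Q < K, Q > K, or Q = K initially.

Q₀ = 0.07135; Q < K (proceeds forward)

Q₀ = 0.07135 vs Keq = 57.92 ⇒ Q<K, forward
Step 1:
                   D          B          G          X
  init         0.123      1.086     0.9486    0.05682
  Δ         -0.08564   -0.05709    0.08564    0.08564
  eq         0.03736      1.029      1.034     0.1425
  solve Keq expr → x = 0.02855; check Q = 57.92
Then remove 0.03992 M of X.
Step 2:
                   D          B          G          X
  init       0.03736      1.029      1.034     0.1025
  Δ        -0.008035  -0.005357   0.008035   0.008035
  eq         0.02933      1.024      1.042     0.1106
  solve Keq expr → x = 0.002678; check Q = 57.92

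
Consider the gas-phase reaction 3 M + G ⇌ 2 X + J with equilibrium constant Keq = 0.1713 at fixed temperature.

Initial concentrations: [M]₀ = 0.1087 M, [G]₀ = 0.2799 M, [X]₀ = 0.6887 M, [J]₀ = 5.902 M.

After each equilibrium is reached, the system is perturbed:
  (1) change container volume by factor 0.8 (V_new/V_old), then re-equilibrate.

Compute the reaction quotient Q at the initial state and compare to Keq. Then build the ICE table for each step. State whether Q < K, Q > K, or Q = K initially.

Q₀ = 7787; Q > K (proceeds reverse)

Q₀ = 7787 vs Keq = 0.1713 ⇒ Q>K, reverse
Step 1:
                    M           G           X           J
  I            0.1087      0.2799      0.6887       5.902
  C            0.8489       0.283     -0.5659      -0.283
  E            0.9576      0.5629      0.1228       5.619
  solve Keq expr → x = -0.283; check Q = 0.1713
Then change container volume by factor 0.8 (V_new/V_old).
Step 2:
                    M           G           X           J
  I             1.197      0.7036      0.1534       7.024
  C          -0.01959   -0.006531     0.01306    0.006531
  E             1.177      0.6971      0.1665        7.03
  solve Keq expr → x = 0.006531; check Q = 0.1713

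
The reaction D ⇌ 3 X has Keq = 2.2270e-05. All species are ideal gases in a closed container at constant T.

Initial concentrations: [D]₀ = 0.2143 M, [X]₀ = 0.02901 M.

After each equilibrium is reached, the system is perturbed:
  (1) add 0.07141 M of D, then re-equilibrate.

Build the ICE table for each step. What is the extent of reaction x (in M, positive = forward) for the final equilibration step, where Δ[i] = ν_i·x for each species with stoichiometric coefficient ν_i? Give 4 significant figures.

x = 5.5464e-04 M

Q₀ = 1.1393e-04 vs Keq = 2.2270e-05 ⇒ Q>K, reverse
Step 1:
                  D         X
  I          0.2143   0.02901
  C        0.004023  -0.01207
  E          0.2183   0.01694
  solve Keq expr → x = -0.004023; check Q = 2.2270e-05
Then add 0.07141 M of D.
Step 2:
                  D         X
  I          0.2897   0.01694
  C       -5.5464e-04  0.001664
  E          0.2892    0.0186
  solve Keq expr → x = 5.5464e-04; check Q = 2.2270e-05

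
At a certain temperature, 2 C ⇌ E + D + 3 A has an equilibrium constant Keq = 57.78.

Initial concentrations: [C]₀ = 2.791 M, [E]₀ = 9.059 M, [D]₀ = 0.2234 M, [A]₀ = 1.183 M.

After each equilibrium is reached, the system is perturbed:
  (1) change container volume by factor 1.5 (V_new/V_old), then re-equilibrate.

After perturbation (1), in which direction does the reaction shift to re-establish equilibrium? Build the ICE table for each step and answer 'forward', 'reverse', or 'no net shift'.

Q₀ = 0.4301 vs Keq = 57.78 ⇒ Q<K, forward
Step 1:
                    C           E           D           A
  init          2.791       9.059      0.2234       1.183
  Δ            -1.094      0.5468      0.5468        1.64
  eq            1.697       9.606      0.7702       2.823
  solve Keq expr → x = 0.5468; check Q = 57.78
Then change container volume by factor 1.5 (V_new/V_old).
Step 2:
                    C           E           D           A
  init          1.132       6.404      0.5134       1.882
  Δ           -0.2373      0.1186      0.1186      0.3559
  eq           0.8944       6.522      0.6321       2.238
  solve Keq expr → x = 0.1186; check Q = 57.78

Direction: forward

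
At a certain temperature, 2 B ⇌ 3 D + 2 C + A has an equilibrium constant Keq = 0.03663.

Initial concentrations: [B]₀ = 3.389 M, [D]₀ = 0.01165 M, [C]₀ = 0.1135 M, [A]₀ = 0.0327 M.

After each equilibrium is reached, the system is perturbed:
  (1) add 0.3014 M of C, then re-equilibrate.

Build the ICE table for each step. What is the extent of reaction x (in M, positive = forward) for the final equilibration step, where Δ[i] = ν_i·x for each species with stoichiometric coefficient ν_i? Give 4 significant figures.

x = -0.03725 M

Q₀ = 5.7993e-11 vs Keq = 0.03663 ⇒ Q<K, forward
Step 1:
                  B         D         C         A
  I           3.389   0.01165    0.1135    0.0327
  C         -0.6847     1.027    0.6847    0.3424
  E           2.704     1.039    0.7982    0.3751
  solve Keq expr → x = 0.3424; check Q = 0.03663
Then add 0.3014 M of C.
Step 2:
                  B         D         C         A
  I           2.704     1.039       1.1    0.3751
  C         0.07449   -0.1117  -0.07449  -0.03725
  E           2.779     0.927     1.025    0.3378
  solve Keq expr → x = -0.03725; check Q = 0.03663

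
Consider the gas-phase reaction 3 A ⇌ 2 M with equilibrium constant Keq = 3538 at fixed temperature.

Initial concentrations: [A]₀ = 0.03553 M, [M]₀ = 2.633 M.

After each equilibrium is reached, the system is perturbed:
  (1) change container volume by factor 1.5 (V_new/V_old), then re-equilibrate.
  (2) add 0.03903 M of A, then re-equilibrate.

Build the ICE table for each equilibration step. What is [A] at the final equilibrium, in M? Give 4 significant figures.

[A]_eq = 0.09472 M

Q₀ = 1.5457e+05 vs Keq = 3538 ⇒ Q>K, reverse
Step 1:
                    A           M
  Initial     0.03553       2.633
  Change      0.08775     -0.0585
  Equil        0.1233       2.575
  solve Keq expr → x = -0.02925; check Q = 3538
Then change container volume by factor 1.5 (V_new/V_old).
Step 2:
                    A           M
  Initial     0.08218       1.716
  Change      0.01161    -0.00774
  Equil       0.09379       1.709
  solve Keq expr → x = -0.00387; check Q = 3538
Then add 0.03903 M of A.
Step 3:
                    A           M
  Initial      0.1328       1.709
  Change      -0.0381      0.0254
  Equil       0.09472       1.734
  solve Keq expr → x = 0.0127; check Q = 3538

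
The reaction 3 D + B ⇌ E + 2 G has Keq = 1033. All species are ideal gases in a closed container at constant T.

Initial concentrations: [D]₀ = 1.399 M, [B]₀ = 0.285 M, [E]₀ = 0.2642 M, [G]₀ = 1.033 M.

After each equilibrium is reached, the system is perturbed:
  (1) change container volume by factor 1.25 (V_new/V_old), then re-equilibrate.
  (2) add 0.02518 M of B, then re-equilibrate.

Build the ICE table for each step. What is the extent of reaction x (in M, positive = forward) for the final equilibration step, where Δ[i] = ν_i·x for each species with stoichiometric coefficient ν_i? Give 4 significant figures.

Q₀ = 0.3613 vs Keq = 1033 ⇒ Q<K, forward
Step 1:
                   D          B          E          G
  init         1.399      0.285     0.2642      1.033
  Δ          -0.8331    -0.2777     0.2777     0.5554
  eq          0.5659   0.007303     0.5419      1.588
  solve Keq expr → x = 0.2777; check Q = 1033
Then change container volume by factor 1.25 (V_new/V_old).
Step 2:
                   D          B          E          G
  init        0.4527   0.005842     0.4335      1.271
  Δ         0.003708   0.001236  -0.001236  -0.002472
  eq          0.4564   0.007078     0.4323      1.268
  solve Keq expr → x = -0.001236; check Q = 1033
Then add 0.02518 M of B.
Step 3:
                   D          B          E          G
  init        0.4564    0.03226     0.4323      1.268
  Δ         -0.06052   -0.02017    0.02017    0.04035
  eq          0.3959    0.01209     0.4525      1.309
  solve Keq expr → x = 0.02017; check Q = 1033

x = 0.02017 M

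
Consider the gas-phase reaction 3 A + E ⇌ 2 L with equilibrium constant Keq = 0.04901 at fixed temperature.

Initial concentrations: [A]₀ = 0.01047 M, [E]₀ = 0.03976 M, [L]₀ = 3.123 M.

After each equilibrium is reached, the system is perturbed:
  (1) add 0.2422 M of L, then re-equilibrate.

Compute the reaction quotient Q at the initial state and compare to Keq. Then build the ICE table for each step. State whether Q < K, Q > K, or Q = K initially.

Q₀ = 2.1373e+08; Q > K (proceeds reverse)

Q₀ = 2.1373e+08 vs Keq = 0.04901 ⇒ Q>K, reverse
Step 1:
                   A          E          L
  I          0.01047    0.03976      3.123
  C            2.961      0.987     -1.974
  E            2.971      1.027      1.149
  solve Keq expr → x = -0.987; check Q = 0.04901
Then add 0.2422 M of L.
Step 2:
                   A          E          L
  I            2.971      1.027      1.391
  C           0.1665    0.05551     -0.111
  E            3.138      1.082       1.28
  solve Keq expr → x = -0.05551; check Q = 0.04901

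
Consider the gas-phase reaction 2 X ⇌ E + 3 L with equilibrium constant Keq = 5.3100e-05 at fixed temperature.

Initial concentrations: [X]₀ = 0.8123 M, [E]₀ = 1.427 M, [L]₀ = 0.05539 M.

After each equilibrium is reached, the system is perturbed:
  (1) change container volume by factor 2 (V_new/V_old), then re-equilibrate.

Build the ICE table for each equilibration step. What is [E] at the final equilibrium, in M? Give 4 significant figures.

Q₀ = 3.6752e-04 vs Keq = 5.3100e-05 ⇒ Q>K, reverse
Step 1:
                  X         E         L
  Initial    0.8123     1.427   0.05539
  Change    0.01724 -0.008619  -0.02586
  Equil      0.8295     1.418   0.02953
  solve Keq expr → x = -0.008619; check Q = 5.3100e-05
Then change container volume by factor 2 (V_new/V_old).
Step 2:
                  X         E         L
  Initial    0.4148    0.7092   0.01477
  Change  -0.005621   0.00281  0.008431
  Equil      0.4091     0.712    0.0232
  solve Keq expr → x = 0.00281; check Q = 5.3100e-05

[E]_eq = 0.712 M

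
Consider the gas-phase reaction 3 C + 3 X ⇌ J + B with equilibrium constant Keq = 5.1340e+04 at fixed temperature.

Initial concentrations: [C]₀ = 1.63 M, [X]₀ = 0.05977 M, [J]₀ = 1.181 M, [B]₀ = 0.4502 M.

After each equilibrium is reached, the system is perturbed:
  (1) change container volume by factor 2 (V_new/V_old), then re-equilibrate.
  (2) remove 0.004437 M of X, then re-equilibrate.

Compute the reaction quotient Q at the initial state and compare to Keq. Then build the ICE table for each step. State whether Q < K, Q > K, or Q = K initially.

Q₀ = 575; Q < K (proceeds forward)

Q₀ = 575 vs Keq = 5.1340e+04 ⇒ Q<K, forward
Step 1:
                   C          X          J          B
  Initial       1.63    0.05977      1.181     0.4502
  Change     -0.0458    -0.0458    0.01527    0.01527
  Equil        1.584    0.01397      1.196     0.4655
  solve Keq expr → x = 0.01527; check Q = 5.1340e+04
Then change container volume by factor 2 (V_new/V_old).
Step 2:
                   C          X          J          B
  Initial     0.7921   0.006986     0.5981     0.2327
  Change     0.01027    0.01027  -0.003425  -0.003425
  Equil       0.8024    0.01726     0.5947     0.2293
  solve Keq expr → x = -0.003425; check Q = 5.1340e+04
Then remove 0.004437 M of X.
Step 3:
                   C          X          J          B
  Initial     0.8024    0.01282     0.5947     0.2293
  Change    0.004296   0.004296  -0.001432  -0.001432
  Equil       0.8067    0.01712     0.5933     0.2279
  solve Keq expr → x = -0.001432; check Q = 5.1340e+04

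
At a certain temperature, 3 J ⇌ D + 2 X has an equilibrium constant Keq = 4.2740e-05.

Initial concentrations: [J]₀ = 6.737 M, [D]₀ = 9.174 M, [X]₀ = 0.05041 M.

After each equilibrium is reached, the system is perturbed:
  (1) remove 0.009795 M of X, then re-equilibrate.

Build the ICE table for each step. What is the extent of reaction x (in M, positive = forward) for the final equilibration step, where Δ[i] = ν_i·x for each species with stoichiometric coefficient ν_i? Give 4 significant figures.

Q₀ = 7.6242e-05 vs Keq = 4.2740e-05 ⇒ Q>K, reverse
Step 1:
                    J           D           X
  Initial       6.737       9.174     0.05041
  Change      0.01874   -0.006248     -0.0125
  Equil         6.756       9.168     0.03791
  solve Keq expr → x = -0.006248; check Q = 4.2740e-05
Then remove 0.009795 M of X.
Step 2:
                    J           D           X
  Initial       6.756       9.168     0.02812
  Change     -0.01449    0.004832    0.009663
  Equil         6.741       9.173     0.03778
  solve Keq expr → x = 0.004832; check Q = 4.2740e-05

x = 0.004832 M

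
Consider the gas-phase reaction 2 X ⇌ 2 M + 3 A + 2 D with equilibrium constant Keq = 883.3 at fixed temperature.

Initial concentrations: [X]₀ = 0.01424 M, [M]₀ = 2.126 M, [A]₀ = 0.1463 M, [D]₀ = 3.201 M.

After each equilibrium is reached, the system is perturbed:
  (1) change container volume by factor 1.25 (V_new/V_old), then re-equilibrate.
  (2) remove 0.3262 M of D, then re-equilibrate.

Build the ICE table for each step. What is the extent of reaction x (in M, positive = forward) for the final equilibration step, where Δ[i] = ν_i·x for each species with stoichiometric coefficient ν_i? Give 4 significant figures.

x = 3.7078e-04 M

Q₀ = 715.2 vs Keq = 883.3 ⇒ Q<K, forward
Step 1:
                    X           M           A           D
  Initial     0.01424       2.126      0.1463       3.201
  Change    -0.001181    0.001181    0.001772    0.001181
  Equil       0.01306       2.127      0.1481       3.202
  solve Keq expr → x = 5.9058e-04; check Q = 883.3
Then change container volume by factor 1.25 (V_new/V_old).
Step 2:
                    X           M           A           D
  Initial     0.01045       1.702      0.1185       2.562
  Change    -0.003984    0.003984    0.005975    0.003984
  Equil      0.006464       1.706      0.1244       2.566
  solve Keq expr → x = 0.001992; check Q = 883.3
Then remove 0.3262 M of D.
Step 3:
                    X           M           A           D
  Initial    0.006464       1.706      0.1244        2.24
  Change  -7.4156e-04  7.4156e-04    0.001112  7.4156e-04
  Equil      0.005722       1.706      0.1255        2.24
  solve Keq expr → x = 3.7078e-04; check Q = 883.3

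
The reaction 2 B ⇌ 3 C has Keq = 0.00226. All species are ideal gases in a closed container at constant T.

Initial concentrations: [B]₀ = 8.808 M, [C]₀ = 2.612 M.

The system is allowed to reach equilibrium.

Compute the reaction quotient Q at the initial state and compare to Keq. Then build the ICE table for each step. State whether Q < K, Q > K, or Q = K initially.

Q₀ = 0.2297; Q > K (proceeds reverse)

Q₀ = 0.2297 vs Keq = 0.00226 ⇒ Q>K, reverse
Step 1:
                  B         C
  I           8.808     2.612
  C           1.331    -1.997
  E           10.14    0.6148
  solve Keq expr → x = -0.6657; check Q = 0.00226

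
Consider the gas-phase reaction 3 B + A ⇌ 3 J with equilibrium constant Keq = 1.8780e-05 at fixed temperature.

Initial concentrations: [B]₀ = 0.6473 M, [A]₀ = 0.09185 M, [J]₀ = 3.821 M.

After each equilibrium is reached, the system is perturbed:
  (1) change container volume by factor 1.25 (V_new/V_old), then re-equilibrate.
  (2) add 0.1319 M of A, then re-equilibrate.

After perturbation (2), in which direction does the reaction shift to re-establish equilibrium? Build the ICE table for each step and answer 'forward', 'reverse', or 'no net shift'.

Q₀ = 2239 vs Keq = 1.8780e-05 ⇒ Q>K, reverse
Step 1:
                   B          A          J
  Initial     0.6473    0.09185      3.821
  Change       3.694      1.231     -3.694
  Equil        4.342      1.323     0.1267
  solve Keq expr → x = -1.231; check Q = 1.8780e-05
Then change container volume by factor 1.25 (V_new/V_old).
Step 2:
                   B          A          J
  Initial      3.473      1.059     0.1014
  Change    0.007006   0.002335  -0.007006
  Equil         3.48      1.061    0.09435
  solve Keq expr → x = -0.002335; check Q = 1.8780e-05
Then add 0.1319 M of A.
Step 3:
                   B          A          J
  Initial       3.48      1.193    0.09435
  Change   -0.003623  -0.001208   0.003623
  Equil        3.477      1.192    0.09797
  solve Keq expr → x = 0.001208; check Q = 1.8780e-05

Direction: forward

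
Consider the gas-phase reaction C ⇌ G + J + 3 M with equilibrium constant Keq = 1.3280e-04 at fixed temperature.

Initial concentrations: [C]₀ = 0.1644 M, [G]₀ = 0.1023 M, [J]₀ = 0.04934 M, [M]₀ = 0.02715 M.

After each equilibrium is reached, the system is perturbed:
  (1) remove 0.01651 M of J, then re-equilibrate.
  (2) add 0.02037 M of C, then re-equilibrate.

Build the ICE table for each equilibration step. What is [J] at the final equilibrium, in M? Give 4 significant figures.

[J]_eq = 0.06703 M

Q₀ = 6.1444e-07 vs Keq = 1.3280e-04 ⇒ Q<K, forward
Step 1:
                    C           G           J           M
  Initial      0.1644      0.1023     0.04934     0.02715
  Change     -0.03054     0.03054     0.03054     0.09162
  Equil        0.1339      0.1328     0.07988      0.1188
  solve Keq expr → x = 0.03054; check Q = 1.3280e-04
Then remove 0.01651 M of J.
Step 2:
                    C           G           J           M
  Initial      0.1339      0.1328     0.06337      0.1188
  Change    -0.002221    0.002221    0.002221    0.006664
  Equil        0.1316      0.1351     0.06559      0.1254
  solve Keq expr → x = 0.002221; check Q = 1.3280e-04
Then add 0.02037 M of C.
Step 3:
                    C           G           J           M
  Initial       0.152      0.1351     0.06559      0.1254
  Change    -0.001445    0.001445    0.001445    0.004334
  Equil        0.1506      0.1365     0.06703      0.1298
  solve Keq expr → x = 0.001445; check Q = 1.3280e-04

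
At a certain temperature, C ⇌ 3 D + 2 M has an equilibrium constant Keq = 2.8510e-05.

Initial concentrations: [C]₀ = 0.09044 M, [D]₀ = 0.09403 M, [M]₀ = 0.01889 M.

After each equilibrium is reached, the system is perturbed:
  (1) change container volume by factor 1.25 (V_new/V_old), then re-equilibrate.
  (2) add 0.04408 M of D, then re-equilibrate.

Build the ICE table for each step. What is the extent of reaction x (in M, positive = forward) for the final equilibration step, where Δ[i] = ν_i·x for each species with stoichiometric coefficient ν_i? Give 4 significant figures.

Q₀ = 3.2802e-06 vs Keq = 2.8510e-05 ⇒ Q<K, forward
Step 1:
                  C         D         M
  init      0.09044   0.09403   0.01889
  Δ       -0.008804   0.02641   0.01761
  eq        0.08164    0.1204    0.0365
  solve Keq expr → x = 0.008804; check Q = 2.8510e-05
Then change container volume by factor 1.25 (V_new/V_old).
Step 2:
                  C         D         M
  init      0.06531   0.09635    0.0292
  Δ       -0.003966    0.0119  0.007932
  eq        0.06134    0.1083   0.03713
  solve Keq expr → x = 0.003966; check Q = 2.8510e-05
Then add 0.04408 M of D.
Step 3:
                  C         D         M
  init      0.06134    0.1523   0.03713
  Δ        0.005035   -0.0151  -0.01007
  eq        0.06638    0.1372   0.02706
  solve Keq expr → x = -0.005035; check Q = 2.8510e-05

x = -0.005035 M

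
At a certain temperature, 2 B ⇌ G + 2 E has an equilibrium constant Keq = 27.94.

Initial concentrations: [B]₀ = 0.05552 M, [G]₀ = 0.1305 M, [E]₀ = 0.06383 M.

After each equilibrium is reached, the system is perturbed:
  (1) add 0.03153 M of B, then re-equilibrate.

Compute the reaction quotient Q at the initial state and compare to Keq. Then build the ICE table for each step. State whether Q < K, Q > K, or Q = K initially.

Q₀ = 0.1725 vs Keq = 27.94 ⇒ Q<K, forward
Step 1:
                   B          G          E
  init       0.05552     0.1305    0.06383
  Δ         -0.04727    0.02363    0.04727
  eq        0.008252     0.1541     0.1111
  solve Keq expr → x = 0.02363; check Q = 27.94
Then add 0.03153 M of B.
Step 2:
                   B          G          E
  init       0.03978     0.1541     0.1111
  Δ         -0.02891    0.01445    0.02891
  eq         0.01088     0.1686       0.14
  solve Keq expr → x = 0.01445; check Q = 27.94

Q₀ = 0.1725; Q < K (proceeds forward)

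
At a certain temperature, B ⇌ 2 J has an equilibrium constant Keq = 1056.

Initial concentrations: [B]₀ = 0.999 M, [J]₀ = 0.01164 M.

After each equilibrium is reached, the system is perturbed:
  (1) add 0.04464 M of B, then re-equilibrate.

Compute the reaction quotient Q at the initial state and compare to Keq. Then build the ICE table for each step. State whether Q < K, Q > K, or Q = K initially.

Q₀ = 1.3563e-04 vs Keq = 1056 ⇒ Q<K, forward
Step 1:
                    B           J
  init          0.999     0.01164
  Δ           -0.9952        1.99
  eq         0.003796       2.002
  solve Keq expr → x = 0.9952; check Q = 1056
Then add 0.04464 M of B.
Step 2:
                    B           J
  init        0.04844       2.002
  Δ           -0.0443     0.08859
  eq         0.004139       2.091
  solve Keq expr → x = 0.0443; check Q = 1056

Q₀ = 1.3563e-04; Q < K (proceeds forward)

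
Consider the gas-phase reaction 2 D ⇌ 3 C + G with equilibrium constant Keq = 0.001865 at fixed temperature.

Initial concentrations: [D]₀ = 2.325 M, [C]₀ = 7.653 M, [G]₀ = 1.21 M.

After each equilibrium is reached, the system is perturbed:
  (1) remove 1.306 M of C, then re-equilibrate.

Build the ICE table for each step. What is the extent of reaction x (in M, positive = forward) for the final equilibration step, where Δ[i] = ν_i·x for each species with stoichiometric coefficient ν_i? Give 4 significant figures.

Q₀ = 100.3 vs Keq = 0.001865 ⇒ Q>K, reverse
Step 1:
                    D           C           G
  init          2.325       7.653        1.21
  Δ             2.419      -3.628      -1.209
  eq            4.744       4.025  6.4364e-04
  solve Keq expr → x = -1.209; check Q = 0.001865
Then remove 1.306 M of C.
Step 2:
                    D           C           G
  init          4.744       2.719  6.4364e-04
  Δ         -0.002864    0.004296    0.001432
  eq            4.741       2.723    0.002076
  solve Keq expr → x = 0.001432; check Q = 0.001865

x = 0.001432 M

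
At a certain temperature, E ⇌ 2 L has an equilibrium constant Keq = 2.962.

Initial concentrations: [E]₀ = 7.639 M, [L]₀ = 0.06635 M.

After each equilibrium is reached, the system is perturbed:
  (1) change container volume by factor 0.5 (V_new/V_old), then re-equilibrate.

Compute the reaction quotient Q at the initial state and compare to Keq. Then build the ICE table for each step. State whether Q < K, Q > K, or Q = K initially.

Q₀ = 5.7630e-04 vs Keq = 2.962 ⇒ Q<K, forward
Step 1:
                   E          L
  I            7.639    0.06635
  C           -2.009      4.017
  E             5.63      4.084
  solve Keq expr → x = 2.009; check Q = 2.962
Then change container volume by factor 0.5 (V_new/V_old).
Step 2:
                   E          L
  I            11.26      8.167
  C            1.063     -2.126
  E            12.32      6.042
  solve Keq expr → x = -1.063; check Q = 2.962

Q₀ = 5.7630e-04; Q < K (proceeds forward)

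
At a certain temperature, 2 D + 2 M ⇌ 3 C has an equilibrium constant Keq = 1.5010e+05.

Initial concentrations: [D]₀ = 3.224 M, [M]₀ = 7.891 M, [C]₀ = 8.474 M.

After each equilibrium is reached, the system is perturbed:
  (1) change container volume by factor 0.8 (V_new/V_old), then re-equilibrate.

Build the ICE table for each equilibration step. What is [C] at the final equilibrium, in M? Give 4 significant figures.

Q₀ = 0.9402 vs Keq = 1.5010e+05 ⇒ Q<K, forward
Step 1:
                   D          M          C
  init         3.224      7.891      8.474
  Δ           -3.197     -3.197      4.796
  eq         0.02658      4.694      13.27
  solve Keq expr → x = 1.599; check Q = 1.5010e+05
Then change container volume by factor 0.8 (V_new/V_old).
Step 2:
                   D          M          C
  init       0.03323      5.867      16.59
  Δ        -0.003477  -0.003477   0.005215
  eq         0.02975      5.864      16.59
  solve Keq expr → x = 0.001738; check Q = 1.5010e+05

[C]_eq = 16.59 M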